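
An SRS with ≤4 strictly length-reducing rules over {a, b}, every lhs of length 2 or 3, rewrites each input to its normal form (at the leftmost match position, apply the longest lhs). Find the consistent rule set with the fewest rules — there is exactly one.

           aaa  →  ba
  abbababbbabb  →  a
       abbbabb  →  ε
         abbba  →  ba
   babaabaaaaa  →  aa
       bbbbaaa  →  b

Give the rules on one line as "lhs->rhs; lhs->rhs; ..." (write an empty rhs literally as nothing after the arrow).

aaa->ba; abb->; bab->ab; bba->b

  | aaa => ba
  | abbababbbabb => ababbbabb => aabbbabb => ababb => aabb => a
  | abbbabb => babb => abb => ε
  | abbba => ba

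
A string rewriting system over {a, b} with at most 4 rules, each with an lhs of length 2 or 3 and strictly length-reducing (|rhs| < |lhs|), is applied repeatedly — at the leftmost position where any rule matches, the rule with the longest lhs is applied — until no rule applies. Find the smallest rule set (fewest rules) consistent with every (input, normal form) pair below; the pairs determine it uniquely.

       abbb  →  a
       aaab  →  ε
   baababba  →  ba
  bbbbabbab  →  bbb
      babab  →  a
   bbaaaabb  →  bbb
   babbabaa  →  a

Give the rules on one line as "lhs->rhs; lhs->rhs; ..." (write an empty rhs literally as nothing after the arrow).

  | abbb => abb => ab => a
  | aaab => aab => ε
  | baababba => babba => ba
  | bbbbabbab => bbbbab => bbb

aa->a; aab->; ab->a; bab->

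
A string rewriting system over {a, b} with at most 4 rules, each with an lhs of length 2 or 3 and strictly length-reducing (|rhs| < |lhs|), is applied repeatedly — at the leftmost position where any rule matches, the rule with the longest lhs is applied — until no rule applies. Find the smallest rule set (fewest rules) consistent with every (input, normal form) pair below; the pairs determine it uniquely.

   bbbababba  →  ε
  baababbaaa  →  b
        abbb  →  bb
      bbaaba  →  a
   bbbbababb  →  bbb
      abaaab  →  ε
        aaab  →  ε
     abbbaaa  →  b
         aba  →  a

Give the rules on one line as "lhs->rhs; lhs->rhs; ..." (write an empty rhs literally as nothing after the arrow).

  | bbbababba => bbabba => bba => ε
  | baababbaaa => aababbaaa => bbabbaaa => bbaaa => aa => b
  | abbb => bb
  | bbaaba => aba => a

aa->b; ab->; ba->a; bba->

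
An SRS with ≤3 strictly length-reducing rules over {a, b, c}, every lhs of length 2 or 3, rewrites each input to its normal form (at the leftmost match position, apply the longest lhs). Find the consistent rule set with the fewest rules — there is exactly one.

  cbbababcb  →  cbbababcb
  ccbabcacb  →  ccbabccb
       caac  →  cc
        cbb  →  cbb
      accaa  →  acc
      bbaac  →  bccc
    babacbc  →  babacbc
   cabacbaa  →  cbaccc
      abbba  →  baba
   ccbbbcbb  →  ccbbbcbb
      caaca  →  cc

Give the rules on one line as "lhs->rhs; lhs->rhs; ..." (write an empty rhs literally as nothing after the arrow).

  | cbbababcb
  | ccbabcacb => ccbabccb
  | caac => cac => cc
  | cbb

abb->ba; baa->cc; ca->c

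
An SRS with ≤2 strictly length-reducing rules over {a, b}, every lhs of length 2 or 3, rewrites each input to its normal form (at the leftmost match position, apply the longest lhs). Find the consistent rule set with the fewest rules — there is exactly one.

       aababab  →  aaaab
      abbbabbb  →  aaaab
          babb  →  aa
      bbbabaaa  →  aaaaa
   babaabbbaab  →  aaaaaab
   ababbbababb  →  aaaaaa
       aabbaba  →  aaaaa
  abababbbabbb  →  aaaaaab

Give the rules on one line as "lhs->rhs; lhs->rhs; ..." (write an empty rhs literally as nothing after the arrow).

  | aababab => aaabab => aaaab
  | abbbabbb => aababbb => aaabbb => aaaab
  | babb => abb => aa
  | bbbabaaa => ababaaa => aabaaa => aaaaa

ba->a; bb->a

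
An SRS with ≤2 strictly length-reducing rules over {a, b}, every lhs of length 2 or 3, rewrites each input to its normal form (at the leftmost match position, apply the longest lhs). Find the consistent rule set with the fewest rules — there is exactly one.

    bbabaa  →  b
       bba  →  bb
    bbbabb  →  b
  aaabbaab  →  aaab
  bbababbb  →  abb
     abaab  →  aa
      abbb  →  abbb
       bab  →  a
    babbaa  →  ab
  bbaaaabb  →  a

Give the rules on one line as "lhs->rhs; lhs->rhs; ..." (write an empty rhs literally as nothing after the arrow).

  | bbabaa => baaa => baa => ba => b
  | bba => bb
  | bbbabb => bbab => ba => b
  | aaabbaab => aaabbab => aaaba => aaab

ba->b; bab->a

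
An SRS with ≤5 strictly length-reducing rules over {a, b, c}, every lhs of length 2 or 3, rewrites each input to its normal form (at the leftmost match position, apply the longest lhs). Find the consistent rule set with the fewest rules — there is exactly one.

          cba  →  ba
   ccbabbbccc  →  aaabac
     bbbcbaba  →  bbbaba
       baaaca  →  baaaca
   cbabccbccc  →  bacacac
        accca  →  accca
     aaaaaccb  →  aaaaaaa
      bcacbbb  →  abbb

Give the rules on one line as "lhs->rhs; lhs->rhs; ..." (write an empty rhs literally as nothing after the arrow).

bc->; bcc->ca; cb->b; ccb->aa

  | cba => ba
  | ccbabbbccc => aaabbbccc => aaabbcac => aaabac
  | bbbcbaba => bbbaba
  | baaaca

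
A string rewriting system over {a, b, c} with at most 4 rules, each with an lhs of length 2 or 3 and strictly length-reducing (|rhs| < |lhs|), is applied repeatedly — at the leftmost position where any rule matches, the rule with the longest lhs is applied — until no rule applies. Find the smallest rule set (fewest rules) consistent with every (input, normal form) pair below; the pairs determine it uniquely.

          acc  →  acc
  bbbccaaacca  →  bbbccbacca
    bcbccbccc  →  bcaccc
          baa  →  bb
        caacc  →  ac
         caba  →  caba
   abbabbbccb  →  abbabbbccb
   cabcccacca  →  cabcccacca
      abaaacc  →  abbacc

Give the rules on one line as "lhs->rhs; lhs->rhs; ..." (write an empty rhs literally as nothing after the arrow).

aa->b; acb->ca; cbc->a

  | acc
  | bbbccaaacca => bbbccbacca
  | bcbccbccc => bacbccc => bcaccc
  | baa => bb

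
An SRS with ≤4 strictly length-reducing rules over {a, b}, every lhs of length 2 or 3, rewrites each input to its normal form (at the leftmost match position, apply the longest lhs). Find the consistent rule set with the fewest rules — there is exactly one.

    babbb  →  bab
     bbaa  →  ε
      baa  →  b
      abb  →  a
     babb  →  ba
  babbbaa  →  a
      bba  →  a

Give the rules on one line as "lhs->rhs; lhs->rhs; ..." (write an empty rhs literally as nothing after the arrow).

  | babbb => bab
  | bbaa => aa => ε
  | baa => b
  | abb => a

aa->; aba->b; bb->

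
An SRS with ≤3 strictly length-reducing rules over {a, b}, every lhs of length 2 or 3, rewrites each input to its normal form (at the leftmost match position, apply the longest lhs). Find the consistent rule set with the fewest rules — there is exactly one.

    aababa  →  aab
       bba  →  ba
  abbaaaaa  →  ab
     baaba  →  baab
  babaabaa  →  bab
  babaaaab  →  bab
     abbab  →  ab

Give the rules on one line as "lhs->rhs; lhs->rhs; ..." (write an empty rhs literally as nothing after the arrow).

aba->ab; bb->b

  | aababa => aabba => aaba => aab
  | bba => ba
  | abbaaaaa => abaaaaa => abaaaa => abaaa => abaa => aba => ab
  | baaba => baab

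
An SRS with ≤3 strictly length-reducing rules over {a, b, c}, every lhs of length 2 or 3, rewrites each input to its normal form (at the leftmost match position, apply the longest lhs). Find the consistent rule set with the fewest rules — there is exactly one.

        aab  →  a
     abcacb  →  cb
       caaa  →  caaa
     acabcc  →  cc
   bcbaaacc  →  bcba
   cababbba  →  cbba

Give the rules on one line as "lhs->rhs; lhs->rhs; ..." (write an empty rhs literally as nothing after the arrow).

ab->; ac->

  | aab => a
  | abcacb => cacb => cb
  | caaa
  | acabcc => abcc => cc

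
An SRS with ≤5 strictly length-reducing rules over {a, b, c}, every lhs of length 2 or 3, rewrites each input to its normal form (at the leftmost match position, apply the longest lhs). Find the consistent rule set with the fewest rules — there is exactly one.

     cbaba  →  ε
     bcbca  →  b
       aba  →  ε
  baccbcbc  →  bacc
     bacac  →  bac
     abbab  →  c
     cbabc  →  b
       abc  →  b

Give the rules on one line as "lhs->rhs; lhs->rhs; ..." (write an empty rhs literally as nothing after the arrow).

ab->c; abc->b; ca->; cb->

  | cbaba => aba => ca => ε
  | bcbca => bca => b
  | aba => ca => ε
  | baccbcbc => baccbc => bacc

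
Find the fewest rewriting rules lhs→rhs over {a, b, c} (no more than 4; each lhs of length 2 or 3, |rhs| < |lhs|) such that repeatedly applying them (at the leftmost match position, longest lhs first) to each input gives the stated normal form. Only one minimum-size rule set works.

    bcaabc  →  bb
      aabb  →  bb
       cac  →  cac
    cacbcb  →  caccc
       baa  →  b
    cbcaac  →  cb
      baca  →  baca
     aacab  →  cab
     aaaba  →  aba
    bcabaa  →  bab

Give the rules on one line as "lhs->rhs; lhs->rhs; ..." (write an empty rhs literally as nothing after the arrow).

aa->; bc->b; bcb->cc

  | bcaabc => baabc => bbc => bb
  | aabb => bb
  | cac
  | cacbcb => caccc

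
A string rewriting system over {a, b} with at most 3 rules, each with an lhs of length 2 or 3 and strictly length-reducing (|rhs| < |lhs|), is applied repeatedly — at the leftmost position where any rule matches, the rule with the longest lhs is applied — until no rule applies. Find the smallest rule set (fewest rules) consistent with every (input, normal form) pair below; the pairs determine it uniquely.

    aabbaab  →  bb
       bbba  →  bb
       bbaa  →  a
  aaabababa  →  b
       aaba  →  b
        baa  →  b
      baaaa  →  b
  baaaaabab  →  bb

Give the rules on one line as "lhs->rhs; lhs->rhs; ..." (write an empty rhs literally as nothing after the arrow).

  | aabbaab => bbbaab => bbab => bb
  | bbba => bb
  | bbaa => ba => a
  | aaabababa => babababa => abababa => aababa => bbaba => bba => b

aa->b; ba->a; bba->b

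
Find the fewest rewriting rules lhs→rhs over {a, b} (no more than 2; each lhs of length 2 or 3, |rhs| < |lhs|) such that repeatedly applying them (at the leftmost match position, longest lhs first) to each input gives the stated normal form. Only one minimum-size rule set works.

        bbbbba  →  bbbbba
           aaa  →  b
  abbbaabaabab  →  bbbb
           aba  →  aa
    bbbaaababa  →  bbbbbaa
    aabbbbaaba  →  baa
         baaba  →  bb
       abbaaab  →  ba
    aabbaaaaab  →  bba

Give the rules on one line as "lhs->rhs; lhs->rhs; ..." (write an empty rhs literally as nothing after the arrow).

  | bbbbba
  | aaa => b
  | abbbaabaabab => abbaabaabab => abaabaabab => aaabaabab => bbaabab => bbaaab => bbbb
  | aba => aa

aaa->b; ab->a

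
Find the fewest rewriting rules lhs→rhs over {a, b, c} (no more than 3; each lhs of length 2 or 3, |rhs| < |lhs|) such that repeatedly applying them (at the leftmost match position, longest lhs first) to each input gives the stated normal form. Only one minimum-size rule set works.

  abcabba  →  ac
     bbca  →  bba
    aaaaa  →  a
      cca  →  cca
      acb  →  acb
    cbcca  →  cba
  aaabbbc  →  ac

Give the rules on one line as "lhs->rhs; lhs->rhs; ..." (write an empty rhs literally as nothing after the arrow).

aa->; ab->a; bc->b

  | abcabba => acabba => acaba => acaa => ac
  | bbca => bba
  | aaaaa => aaa => a
  | cca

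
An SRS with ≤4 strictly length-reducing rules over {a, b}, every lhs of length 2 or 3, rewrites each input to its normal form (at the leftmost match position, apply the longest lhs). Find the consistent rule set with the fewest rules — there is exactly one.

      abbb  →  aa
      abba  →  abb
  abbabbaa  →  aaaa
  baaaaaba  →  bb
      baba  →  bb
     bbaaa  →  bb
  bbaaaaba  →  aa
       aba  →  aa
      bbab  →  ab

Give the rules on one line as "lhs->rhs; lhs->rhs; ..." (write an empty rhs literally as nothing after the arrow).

  | abbb => aab => aa
  | abba => abb
  | abbabbaa => abbbbaa => aabbaa => aabaa => aaaa
  | baaaaaba => baaaaba => baaaba => baaba => baba => bba => bb

aab->aa; aba->aa; ba->b; bbb->ab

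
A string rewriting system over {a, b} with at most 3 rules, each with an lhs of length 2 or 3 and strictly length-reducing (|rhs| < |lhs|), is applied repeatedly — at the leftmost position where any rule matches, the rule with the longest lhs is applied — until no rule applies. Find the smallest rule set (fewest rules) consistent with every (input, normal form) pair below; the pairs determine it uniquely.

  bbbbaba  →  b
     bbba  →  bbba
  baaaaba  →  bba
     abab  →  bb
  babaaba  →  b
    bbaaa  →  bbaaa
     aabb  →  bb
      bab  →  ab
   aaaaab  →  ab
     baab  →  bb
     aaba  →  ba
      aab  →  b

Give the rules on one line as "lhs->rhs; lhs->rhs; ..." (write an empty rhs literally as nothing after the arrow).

  | bbbbaba => bbbaba => bbaba => baba => aba => b
  | bbba
  | baaaaba => baaba => bba
  | abab => bb

aab->b; aba->b; bab->ab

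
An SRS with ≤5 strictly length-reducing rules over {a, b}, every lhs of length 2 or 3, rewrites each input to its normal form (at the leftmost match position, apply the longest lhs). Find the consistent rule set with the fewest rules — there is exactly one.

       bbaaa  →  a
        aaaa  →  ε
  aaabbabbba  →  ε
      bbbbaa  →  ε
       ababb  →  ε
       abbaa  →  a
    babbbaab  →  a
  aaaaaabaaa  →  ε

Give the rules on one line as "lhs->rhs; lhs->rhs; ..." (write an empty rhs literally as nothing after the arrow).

aa->; ab->a; ba->; bb->

  | bbaaa => aaa => a
  | aaaa => aa => ε
  | aaabbabbba => abbabbba => ababbba => aabbba => bbba => ba => ε
  | bbbbaa => bbaa => aa => ε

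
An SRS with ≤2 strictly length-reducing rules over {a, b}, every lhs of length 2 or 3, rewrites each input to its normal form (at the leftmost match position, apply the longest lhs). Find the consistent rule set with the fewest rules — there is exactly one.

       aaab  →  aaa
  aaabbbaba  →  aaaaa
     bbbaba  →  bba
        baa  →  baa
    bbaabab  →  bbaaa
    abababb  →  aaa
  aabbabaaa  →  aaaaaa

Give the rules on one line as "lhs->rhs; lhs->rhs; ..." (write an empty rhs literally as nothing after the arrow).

ab->a; bab->

  | aaab => aaa
  | aaabbbaba => aaabbaba => aaababa => aaaaba => aaaaa
  | bbbaba => bba
  | baa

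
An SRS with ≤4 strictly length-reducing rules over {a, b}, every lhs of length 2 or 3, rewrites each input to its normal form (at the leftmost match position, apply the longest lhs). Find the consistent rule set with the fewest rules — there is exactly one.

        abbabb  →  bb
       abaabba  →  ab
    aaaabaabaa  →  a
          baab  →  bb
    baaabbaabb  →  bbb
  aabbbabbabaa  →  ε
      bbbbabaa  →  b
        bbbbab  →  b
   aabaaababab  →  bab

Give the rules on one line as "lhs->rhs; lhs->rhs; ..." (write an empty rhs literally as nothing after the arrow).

aa->; aaa->; bba->aa

  | abbabb => aaabb => bb
  | abaabba => abbba => abaa => ab
  | aaaabaabaa => abaabaa => abbaa => aaaa => a
  | baab => bb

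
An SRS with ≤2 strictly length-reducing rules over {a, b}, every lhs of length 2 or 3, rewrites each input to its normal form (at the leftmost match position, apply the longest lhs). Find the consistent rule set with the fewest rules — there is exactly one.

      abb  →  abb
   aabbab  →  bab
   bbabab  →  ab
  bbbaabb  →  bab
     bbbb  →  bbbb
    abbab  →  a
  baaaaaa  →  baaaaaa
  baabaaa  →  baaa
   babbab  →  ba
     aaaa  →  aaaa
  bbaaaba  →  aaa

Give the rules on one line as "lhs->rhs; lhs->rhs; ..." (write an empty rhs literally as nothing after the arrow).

aab->; bba->aa

  | abb
  | aabbab => bab
  | bbabab => aabab => ab
  | bbbaabb => baaabb => bab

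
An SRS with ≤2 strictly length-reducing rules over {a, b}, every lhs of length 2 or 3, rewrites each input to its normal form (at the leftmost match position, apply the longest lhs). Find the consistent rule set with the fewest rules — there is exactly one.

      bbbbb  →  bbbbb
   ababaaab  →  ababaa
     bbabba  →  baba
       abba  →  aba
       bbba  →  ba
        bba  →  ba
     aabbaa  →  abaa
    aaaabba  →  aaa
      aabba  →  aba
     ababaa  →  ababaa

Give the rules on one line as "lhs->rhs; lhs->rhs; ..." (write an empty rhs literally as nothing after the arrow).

aab->a; bba->ba

  | bbbbb
  | ababaaab => ababaa
  | bbabba => babba => baba
  | abba => aba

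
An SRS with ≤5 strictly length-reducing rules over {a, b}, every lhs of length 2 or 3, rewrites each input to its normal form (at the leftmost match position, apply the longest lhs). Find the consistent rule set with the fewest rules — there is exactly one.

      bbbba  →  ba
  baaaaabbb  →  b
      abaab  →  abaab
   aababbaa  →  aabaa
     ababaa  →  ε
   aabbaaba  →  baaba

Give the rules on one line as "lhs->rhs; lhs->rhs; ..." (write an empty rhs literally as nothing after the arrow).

  | bbbba => bbba => bba => ba
  | baaaaabbb => baabbb => babbb => bb => b
  | abaab
  | aababbaa => aabaa

aaa->; abb->bb; bab->; bb->b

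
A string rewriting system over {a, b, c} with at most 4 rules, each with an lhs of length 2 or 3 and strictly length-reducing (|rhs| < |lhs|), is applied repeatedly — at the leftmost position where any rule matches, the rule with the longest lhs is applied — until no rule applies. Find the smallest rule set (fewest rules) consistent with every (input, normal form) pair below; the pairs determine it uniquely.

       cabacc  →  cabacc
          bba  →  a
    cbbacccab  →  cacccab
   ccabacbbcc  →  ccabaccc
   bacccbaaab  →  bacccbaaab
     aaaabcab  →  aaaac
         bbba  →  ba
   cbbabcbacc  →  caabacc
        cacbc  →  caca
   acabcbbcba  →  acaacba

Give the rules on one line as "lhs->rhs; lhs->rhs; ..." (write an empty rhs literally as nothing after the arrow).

bb->; bc->a; bca->cb

  | cabacc
  | bba => a
  | cbbacccab => cacccab
  | ccabacbbcc => ccabaccc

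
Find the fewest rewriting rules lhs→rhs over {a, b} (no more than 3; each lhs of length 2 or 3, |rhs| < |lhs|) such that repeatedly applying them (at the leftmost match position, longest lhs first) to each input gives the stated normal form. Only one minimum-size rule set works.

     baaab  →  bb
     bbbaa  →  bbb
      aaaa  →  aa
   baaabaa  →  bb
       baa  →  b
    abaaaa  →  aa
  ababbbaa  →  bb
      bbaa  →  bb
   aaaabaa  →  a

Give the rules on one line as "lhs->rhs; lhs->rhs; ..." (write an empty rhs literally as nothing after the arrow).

aaa->a; ab->; ba->b

  | baaab => baab => bab => bb
  | bbbaa => bbba => bbb
  | aaaa => aa
  | baaabaa => baabaa => babaa => bbaa => bba => bb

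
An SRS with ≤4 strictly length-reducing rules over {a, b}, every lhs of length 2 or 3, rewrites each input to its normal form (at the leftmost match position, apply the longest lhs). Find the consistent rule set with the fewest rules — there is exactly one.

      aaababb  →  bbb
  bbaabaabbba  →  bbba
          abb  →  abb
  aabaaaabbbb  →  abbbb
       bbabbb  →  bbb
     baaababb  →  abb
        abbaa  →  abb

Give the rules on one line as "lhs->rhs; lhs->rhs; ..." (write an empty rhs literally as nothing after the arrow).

aa->; aab->a; aba->b; bab->

  | aaababb => ababb => bbb
  | bbaabaabbba => bbaaabbba => bbabbba => bbba
  | abb
  | aabaaaabbbb => aaaaabbbb => aaabbbb => abbbb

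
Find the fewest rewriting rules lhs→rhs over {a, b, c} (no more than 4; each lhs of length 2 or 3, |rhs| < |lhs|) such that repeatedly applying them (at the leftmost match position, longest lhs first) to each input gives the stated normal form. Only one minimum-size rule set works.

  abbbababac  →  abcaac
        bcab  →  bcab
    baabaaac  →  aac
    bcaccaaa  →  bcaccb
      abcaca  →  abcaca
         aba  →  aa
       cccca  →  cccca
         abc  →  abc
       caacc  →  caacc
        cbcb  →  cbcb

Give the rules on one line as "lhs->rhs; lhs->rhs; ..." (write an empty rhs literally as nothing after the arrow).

  | abbbababac => abcbabac => abcabac => abcaac
  | bcab
  | baabaaac => aabaaac => aaaaac => baac => aac
  | bcaccaaa => bcaccb

aaa->b; ba->a; bba->c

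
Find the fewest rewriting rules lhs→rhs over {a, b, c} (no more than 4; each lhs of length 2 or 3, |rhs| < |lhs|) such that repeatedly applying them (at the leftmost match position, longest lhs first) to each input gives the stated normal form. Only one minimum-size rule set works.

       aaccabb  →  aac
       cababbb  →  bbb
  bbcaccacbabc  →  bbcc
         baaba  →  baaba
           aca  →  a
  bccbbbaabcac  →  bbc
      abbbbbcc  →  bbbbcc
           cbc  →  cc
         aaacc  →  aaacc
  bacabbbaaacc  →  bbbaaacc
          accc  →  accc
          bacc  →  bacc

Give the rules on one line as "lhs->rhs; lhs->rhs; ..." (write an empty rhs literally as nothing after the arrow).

abb->b; ca->; cb->c

  | aaccabb => aacbb => aacb => aac
  | cababbb => babbb => bbb
  | bbcaccacbabc => bbccacbabc => bbccbabc => bbccabc => bbcbc => bbcc
  | baaba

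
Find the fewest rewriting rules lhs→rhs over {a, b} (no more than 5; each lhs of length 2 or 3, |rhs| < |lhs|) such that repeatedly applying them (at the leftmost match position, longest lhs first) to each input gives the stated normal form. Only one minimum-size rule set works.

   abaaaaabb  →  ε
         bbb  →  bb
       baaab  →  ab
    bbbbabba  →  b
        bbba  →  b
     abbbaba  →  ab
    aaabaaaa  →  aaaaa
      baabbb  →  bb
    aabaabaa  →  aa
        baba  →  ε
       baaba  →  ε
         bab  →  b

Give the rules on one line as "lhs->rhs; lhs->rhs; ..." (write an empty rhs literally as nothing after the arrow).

  | abaaaaabb => aaaabb => aab => ε
  | bbb => bb
  | baaab => ab
  | bbbbabba => bbbabba => bbabba => bbba => bba => b

aab->; ba->; baa->; bbb->bb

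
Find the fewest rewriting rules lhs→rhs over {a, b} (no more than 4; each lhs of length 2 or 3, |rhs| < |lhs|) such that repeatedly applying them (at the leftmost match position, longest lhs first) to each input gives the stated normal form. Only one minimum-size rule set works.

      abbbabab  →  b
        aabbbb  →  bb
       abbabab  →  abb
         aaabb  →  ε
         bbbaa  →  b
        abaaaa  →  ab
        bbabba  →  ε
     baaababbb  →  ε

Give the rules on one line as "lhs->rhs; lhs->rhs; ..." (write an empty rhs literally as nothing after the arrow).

aa->b; ba->b; bba->; bbb->

  | abbbabab => aabab => bbab => b
  | aabbbb => bbbbb => bb
  | abbabab => abab => abb
  | aaabb => babb => bbb => ε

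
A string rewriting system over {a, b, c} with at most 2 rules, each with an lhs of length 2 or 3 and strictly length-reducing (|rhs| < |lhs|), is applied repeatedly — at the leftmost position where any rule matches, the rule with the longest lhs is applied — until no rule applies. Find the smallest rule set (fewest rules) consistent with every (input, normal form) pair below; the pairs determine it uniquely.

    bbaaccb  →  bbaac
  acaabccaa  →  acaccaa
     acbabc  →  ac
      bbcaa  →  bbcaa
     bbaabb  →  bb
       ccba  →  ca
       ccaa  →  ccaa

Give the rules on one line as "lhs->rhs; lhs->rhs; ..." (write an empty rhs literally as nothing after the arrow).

ab->; cb->

  | bbaaccb => bbaac
  | acaabccaa => acaccaa
  | acbabc => aabc => ac
  | bbcaa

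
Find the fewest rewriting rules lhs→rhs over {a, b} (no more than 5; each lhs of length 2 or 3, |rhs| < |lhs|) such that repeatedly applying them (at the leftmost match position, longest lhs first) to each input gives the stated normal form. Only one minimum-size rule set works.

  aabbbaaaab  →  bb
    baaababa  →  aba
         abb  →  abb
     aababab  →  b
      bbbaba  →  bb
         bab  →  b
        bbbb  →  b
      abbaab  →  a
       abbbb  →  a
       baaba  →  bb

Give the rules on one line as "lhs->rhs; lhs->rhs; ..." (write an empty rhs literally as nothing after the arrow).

  | aabbbaaaab => bbbbaaaab => babaaaab => aaaaaab => aaaab => aab => bb
  | baaababa => bababa => aaaba => aba
  | abb
  | aababab => bbabab => baaab => bab => aa => b

aa->b; aaa->a; bab->aa; bbb->ba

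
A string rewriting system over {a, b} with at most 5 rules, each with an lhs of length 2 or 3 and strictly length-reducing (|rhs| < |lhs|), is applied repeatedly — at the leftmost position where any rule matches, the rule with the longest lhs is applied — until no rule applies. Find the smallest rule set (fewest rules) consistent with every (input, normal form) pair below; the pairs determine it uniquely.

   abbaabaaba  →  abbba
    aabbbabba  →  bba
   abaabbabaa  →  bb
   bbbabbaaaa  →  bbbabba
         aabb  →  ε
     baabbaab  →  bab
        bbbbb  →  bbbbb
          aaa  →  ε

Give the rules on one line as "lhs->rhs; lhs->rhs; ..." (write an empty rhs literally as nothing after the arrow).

  | abbaabaaba => abbaaaaba => abbaba => abbba
  | aabbbabba => aabbabba => aababba => aaabba => bba
  | abaabbabaa => baabbabaa => baababaa => baaabaa => bbaa => bb
  | bbbabbaaaa => bbbabba

aa->; aaa->; aab->aa; aba->ba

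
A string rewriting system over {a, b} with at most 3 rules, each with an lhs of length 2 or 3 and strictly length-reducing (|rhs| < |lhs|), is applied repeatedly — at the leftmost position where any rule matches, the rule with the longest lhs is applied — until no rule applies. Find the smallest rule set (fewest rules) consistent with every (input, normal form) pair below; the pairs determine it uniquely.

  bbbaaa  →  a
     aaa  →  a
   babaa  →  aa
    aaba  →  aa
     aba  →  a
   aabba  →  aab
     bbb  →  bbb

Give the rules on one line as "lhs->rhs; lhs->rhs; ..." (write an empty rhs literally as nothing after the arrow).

aaa->a; ba->; baa->aa

  | bbbaaa => bbaaa => baaa => aaa => a
  | aaa => a
  | babaa => baa => aa
  | aaba => aa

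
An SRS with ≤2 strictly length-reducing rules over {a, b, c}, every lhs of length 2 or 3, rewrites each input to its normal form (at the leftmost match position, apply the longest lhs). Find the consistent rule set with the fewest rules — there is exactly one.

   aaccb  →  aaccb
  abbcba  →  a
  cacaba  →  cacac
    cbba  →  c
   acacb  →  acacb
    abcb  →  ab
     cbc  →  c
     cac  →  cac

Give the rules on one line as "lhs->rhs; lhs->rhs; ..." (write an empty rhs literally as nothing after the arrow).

  | aaccb
  | abbcba => abba => abc => a
  | cacaba => cacac
  | cbba => cbc => c

ba->c; bc->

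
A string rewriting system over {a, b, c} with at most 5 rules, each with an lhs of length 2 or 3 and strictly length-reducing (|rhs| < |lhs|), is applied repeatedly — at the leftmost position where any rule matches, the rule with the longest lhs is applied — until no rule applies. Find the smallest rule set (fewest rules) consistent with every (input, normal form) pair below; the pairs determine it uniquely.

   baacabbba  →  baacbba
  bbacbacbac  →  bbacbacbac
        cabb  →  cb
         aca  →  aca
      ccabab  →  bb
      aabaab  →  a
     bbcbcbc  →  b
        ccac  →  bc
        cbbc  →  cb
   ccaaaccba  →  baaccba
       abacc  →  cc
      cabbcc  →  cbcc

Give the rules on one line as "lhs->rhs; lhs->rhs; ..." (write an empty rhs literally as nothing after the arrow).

  | baacabbba => baacbba
  | bbacbacbac
  | cabb => cb
  | aca

ab->; aba->; bbc->b; cca->b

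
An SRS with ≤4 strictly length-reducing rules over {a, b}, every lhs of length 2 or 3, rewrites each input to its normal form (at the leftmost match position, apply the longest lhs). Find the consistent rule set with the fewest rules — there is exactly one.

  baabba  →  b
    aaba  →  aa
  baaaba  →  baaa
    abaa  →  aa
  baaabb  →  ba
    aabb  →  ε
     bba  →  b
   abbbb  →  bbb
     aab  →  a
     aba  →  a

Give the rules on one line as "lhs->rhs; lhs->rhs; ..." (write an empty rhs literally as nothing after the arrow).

  | baabba => baba => bba => b
  | aaba => aa
  | baaaba => baaa
  | abaa => aa

ab->; bab->bb; bba->b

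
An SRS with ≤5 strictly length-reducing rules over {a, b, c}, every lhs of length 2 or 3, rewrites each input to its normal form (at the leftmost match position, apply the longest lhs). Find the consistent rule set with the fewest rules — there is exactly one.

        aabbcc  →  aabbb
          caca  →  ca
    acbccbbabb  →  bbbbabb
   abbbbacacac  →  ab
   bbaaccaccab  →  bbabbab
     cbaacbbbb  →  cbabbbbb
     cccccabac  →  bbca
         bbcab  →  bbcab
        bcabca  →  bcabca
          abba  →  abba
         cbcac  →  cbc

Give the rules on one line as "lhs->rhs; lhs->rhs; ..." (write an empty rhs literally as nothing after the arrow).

  | aabbcc => aabbb
  | caca => ca
  | acbccbbabb => bccbbabb => bbbbabb
  | abbbbacacac => abbbacac => abbac => ab

aac->ab; ac->; bac->; cc->b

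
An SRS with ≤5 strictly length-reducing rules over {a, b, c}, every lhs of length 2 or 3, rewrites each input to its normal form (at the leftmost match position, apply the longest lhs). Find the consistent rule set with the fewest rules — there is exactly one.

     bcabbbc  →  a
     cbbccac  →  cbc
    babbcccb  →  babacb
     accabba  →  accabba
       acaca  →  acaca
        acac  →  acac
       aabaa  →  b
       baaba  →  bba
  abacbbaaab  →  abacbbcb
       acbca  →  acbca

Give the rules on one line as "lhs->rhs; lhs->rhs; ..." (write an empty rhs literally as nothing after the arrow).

aa->; aaa->c; bbb->a; bcc->a

  | bcabbbc => bcaac => bcc => a
  | cbbccac => cbaac => cbc
  | babbcccb => babacb
  | accabba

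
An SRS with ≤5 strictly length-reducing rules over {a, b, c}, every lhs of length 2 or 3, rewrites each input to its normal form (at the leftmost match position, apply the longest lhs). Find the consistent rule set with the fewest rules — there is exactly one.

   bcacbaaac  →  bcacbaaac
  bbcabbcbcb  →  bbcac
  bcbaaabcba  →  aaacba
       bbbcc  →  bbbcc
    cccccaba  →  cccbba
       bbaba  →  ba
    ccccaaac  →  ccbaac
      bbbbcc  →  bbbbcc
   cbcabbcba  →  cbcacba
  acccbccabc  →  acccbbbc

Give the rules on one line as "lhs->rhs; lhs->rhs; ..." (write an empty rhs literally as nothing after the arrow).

ab->a; bab->; bcb->; cca->b

  | bcacbaaac
  | bbcabbcbcb => bbcabcbcb => bbcacbcb => bbcac
  | bcbaaabcba => aaabcba => aaacba
  | bbbcc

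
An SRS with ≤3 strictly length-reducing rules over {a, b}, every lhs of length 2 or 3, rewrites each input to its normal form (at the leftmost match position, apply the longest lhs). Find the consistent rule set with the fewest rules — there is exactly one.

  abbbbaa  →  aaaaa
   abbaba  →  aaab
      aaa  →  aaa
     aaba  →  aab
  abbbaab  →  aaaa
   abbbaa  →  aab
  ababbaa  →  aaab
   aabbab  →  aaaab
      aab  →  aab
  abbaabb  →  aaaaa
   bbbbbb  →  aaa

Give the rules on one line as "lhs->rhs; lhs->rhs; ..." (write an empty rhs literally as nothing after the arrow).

  | abbbbaa => aabbaa => aaaaa
  | abbaba => aaaba => aaab
  | aaa
  | aaba => aab

ba->b; bab->aa; bb->a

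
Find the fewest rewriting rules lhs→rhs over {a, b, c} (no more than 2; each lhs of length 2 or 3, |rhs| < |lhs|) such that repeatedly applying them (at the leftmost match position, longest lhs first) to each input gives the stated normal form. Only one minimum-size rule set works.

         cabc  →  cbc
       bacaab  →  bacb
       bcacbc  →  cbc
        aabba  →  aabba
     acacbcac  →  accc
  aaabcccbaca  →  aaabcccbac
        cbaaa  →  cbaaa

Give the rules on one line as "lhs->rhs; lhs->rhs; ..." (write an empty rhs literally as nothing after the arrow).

bca->; ca->c

  | cabc => cbc
  | bacaab => bacab => bacb
  | bcacbc => cbc
  | aabba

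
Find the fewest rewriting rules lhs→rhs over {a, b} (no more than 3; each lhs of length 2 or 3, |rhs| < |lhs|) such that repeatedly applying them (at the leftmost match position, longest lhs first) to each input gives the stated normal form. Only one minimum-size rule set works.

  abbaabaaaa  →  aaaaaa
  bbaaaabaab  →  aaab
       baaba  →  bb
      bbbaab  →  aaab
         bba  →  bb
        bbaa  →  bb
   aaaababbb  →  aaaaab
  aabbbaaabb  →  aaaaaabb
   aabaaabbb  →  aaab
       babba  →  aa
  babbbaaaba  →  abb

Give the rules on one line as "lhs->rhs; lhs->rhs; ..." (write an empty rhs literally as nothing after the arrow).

  | abbaabaaaa => abbabaaaa => abbbaaaa => aaaaaa
  | bbaaaabaab => bbaaabaab => bbaabaab => bbabaab => bbbaab => aaab
  | baaba => baba => bba => bb
  | bbbaab => aaab

ba->b; bbb->a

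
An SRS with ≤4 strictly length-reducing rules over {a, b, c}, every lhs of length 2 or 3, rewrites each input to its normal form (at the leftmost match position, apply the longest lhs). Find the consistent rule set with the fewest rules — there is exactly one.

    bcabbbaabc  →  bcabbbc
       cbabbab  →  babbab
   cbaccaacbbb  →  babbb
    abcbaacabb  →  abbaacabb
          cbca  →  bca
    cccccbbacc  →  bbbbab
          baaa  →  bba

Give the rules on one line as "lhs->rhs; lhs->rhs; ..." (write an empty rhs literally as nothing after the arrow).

  | bcabbbaabc => bcabbbc
  | cbabbab => babbab
  | cbaccaacbbb => baccaacbbb => babaacbbb => babaabbb => babbb
  | abcbaacabb => abbaacabb

aaa->ba; aab->; cb->b; cc->b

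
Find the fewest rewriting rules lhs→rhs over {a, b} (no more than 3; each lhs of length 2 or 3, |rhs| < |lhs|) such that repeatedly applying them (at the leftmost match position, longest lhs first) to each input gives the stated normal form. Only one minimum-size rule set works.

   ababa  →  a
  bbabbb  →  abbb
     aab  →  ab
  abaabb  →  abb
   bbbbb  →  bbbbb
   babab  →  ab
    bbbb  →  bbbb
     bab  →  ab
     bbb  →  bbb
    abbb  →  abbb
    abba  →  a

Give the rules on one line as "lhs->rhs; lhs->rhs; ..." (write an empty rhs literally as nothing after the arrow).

aa->a; ba->a

  | ababa => aaba => aba => aa => a
  | bbabbb => babbb => abbb
  | aab => ab
  | abaabb => aaabb => aabb => abb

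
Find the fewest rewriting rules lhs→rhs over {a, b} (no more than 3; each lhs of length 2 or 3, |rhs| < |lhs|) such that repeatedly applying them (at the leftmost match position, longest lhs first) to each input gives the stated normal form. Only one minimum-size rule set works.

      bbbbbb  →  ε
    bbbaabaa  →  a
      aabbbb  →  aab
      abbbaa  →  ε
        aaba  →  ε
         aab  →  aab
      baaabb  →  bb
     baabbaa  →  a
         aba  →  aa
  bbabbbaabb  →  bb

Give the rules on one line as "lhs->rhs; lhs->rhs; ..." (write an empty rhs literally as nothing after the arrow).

  | bbbbbb => bbb => ε
  | bbbaabaa => aabaa => aaaa => a
  | aabbbb => aab
  | abbbaa => aaa => ε

aaa->; ba->a; bbb->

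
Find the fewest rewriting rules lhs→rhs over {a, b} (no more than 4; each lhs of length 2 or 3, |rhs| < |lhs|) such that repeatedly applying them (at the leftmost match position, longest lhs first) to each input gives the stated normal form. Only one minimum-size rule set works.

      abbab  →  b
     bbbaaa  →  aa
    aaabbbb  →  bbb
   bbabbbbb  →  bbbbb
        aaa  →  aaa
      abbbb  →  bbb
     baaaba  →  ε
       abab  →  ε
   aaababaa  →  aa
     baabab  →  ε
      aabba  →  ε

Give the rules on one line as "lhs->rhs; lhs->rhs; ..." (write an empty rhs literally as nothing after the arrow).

  | abbab => bab => b
  | bbbaaa => bbaaa => baaa => aa
  | aaabbbb => abbbb => bbb
  | bbabbbbb => babbbbb => bbbbb

aab->b; ab->; ba->; bba->ba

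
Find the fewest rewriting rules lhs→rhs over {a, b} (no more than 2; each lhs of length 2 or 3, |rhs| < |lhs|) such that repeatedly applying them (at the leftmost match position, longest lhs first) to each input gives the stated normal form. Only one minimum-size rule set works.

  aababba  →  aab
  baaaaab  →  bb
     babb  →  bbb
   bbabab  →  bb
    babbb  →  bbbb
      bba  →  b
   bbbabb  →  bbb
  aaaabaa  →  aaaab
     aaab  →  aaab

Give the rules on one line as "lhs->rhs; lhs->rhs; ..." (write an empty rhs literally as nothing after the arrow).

  | aababba => aabbba => aabba => aaba => aab
  | baaaaab => baaaab => baaab => baab => bab => bb
  | babb => bbb
  | bbabab => babab => bbab => bab => bb

ba->b; bba->ba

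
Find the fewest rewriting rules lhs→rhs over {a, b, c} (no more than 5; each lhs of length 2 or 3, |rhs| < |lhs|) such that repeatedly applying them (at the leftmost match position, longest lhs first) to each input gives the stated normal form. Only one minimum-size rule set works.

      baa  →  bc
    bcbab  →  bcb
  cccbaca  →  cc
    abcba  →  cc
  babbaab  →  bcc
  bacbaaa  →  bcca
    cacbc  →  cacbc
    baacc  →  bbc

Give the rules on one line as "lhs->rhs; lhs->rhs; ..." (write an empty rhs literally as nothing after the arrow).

aa->c; aac->b; ab->c; cba->aa

  | baa => bc
  | bcbab => baab => bcb
  | cccbaca => ccaaca => ccba => caa => cc
  | abcba => ccba => caa => cc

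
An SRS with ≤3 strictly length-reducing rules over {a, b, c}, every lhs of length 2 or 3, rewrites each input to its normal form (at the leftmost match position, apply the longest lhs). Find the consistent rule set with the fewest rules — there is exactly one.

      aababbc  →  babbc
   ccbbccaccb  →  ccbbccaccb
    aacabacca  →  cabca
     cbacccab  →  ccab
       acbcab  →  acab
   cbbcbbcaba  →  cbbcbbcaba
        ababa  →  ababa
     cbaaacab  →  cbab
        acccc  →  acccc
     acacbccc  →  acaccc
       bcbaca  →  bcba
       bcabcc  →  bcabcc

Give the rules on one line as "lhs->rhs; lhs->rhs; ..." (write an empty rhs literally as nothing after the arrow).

aa->; bac->b; cbc->c

  | aababbc => babbc
  | ccbbccaccb
  | aacabacca => cabacca => cabca
  | cbacccab => cbccab => ccab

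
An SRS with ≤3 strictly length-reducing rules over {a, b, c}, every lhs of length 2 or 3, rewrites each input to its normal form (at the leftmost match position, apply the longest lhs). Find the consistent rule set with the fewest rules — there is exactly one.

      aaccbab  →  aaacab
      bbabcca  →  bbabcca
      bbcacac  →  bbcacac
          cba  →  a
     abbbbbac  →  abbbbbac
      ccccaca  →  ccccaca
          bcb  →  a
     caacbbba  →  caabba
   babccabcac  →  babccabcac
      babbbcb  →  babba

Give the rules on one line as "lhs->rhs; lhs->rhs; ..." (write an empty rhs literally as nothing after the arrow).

  | aaccbab => aaacab
  | bbabcca
  | bbcacac
  | cba => a

bcb->a; cb->; ccb->ac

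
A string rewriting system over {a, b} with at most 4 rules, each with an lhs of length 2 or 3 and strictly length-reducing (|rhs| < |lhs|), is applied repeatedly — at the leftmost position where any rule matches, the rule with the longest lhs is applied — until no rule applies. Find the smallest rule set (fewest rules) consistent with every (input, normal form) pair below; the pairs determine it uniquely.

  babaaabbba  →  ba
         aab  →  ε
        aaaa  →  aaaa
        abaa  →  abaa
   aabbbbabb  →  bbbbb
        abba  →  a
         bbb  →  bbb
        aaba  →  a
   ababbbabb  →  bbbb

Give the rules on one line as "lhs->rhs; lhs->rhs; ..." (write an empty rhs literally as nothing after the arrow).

aab->; abb->; bab->ab; bba->bb

  | babaaabbba => abaaabbba => ababba => aabba => ba
  | aab => ε
  | aaaa
  | abaa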